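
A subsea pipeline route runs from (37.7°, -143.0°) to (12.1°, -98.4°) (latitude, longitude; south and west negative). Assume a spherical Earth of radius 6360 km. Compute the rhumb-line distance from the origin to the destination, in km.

5269 km

Rhumb course C = atan2(Δλ, Δψ) with Δψ = ln[tan(π/4+φ₂/2)/tan(π/4+φ₁/2)] = -0.4986, Δλ = +0.7784 → C = 122.64°
d = R·|Δφ| / |cos C| = 6360·0.44680 / 0.53936 = 5269 km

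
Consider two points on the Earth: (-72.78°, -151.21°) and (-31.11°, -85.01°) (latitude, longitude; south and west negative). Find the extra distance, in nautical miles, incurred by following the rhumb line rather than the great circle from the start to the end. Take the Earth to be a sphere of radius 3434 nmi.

Great circle: cos σ = sin φ₁ sin φ₂ + cos φ₁ cos φ₂ cos Δλ,  σ = 0.9325 rad → d_gc = 3202.3 nmi
Rhumb line: Δψ = +1.3159, q = Δφ/Δψ = 0.5527, d_rh = R√(Δφ²+q²Δλ²) = 3323.5 nmi
Excess = 3323.5 − 3202.3 = 121.2 ≈ 121 nmi

121 nmi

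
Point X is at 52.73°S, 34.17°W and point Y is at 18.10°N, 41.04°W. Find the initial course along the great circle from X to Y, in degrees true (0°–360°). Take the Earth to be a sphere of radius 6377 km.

N = sin Δλ·cos φ₂ = -0.1137;  D = cos φ₁ sin φ₂ − sin φ₁ cos φ₂ cos Δλ = +0.9391
initial course = atan2(N, D) = 353.10°

353.1°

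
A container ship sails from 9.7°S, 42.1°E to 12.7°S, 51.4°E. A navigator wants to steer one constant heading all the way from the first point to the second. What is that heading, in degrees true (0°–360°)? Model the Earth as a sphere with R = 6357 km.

108.2°

Δψ = ln[tan(π/4+φ₂/2)/tan(π/4+φ₁/2)] = -0.0534
Δλ = +0.1623 rad (taken the short way round)
course = atan2(Δλ, Δψ) = 108.21°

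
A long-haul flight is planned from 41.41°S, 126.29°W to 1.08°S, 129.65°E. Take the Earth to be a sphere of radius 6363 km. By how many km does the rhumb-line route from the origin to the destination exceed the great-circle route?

313 km

Great circle: cos σ = sin φ₁ sin φ₂ + cos φ₁ cos φ₂ cos Δλ,  σ = 1.7413 rad → d_gc = 11080.0 km
Rhumb line: Δψ = +0.7765, q = Δφ/Δψ = 0.9065, d_rh = R√(Δφ²+q²Δλ²) = 11392.8 km
Excess = 11392.8 − 11080.0 = 312.8 ≈ 313 km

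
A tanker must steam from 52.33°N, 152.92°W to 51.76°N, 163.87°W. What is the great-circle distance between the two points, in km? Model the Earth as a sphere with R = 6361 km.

cos σ = sin φ₁ sin φ₂ + cos φ₁ cos φ₂ cos Δλ
      = sin(52.33°)sin(51.76°) + cos(52.33°)cos(51.76°)cos(-10.95°) = 0.9931
σ = 6.752° → d = Rσ = 6361·0.11785 = 750 km

750 km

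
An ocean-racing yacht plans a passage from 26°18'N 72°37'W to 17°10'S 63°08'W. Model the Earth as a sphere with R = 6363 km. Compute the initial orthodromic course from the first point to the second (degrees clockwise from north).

167.0°

N = sin Δλ·cos φ₂ = +0.1574;  D = cos φ₁ sin φ₂ − sin φ₁ cos φ₂ cos Δλ = -0.6821
initial course = atan2(N, D) = 167.01°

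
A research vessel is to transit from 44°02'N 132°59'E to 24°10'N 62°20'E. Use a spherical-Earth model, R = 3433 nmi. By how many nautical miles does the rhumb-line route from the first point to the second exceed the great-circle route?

82 nmi

Great circle: cos σ = sin φ₁ sin φ₂ + cos φ₁ cos φ₂ cos Δλ,  σ = 1.0450 rad → d_gc = 3587.5 nmi
Rhumb line: Δψ = -0.4228, q = Δφ/Δψ = 0.8200, d_rh = R√(Δφ²+q²Δλ²) = 3669.8 nmi
Excess = 3669.8 − 3587.5 = 82.3 ≈ 82 nmi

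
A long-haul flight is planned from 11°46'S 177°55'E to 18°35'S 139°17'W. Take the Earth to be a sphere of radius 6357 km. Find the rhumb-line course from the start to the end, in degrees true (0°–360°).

99.4°

Δψ = ln[tan(π/4+φ₂/2)/tan(π/4+φ₁/2)] = -0.1234
Δλ = +0.7470 rad (taken the short way round)
course = atan2(Δλ, Δψ) = 99.38°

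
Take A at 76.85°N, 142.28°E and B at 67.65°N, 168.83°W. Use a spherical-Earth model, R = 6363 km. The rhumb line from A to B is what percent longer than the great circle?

Great circle: σ = 0.2926 rad → d_gc = Rσ = 1861.6 km
Rhumb: Δφ = -0.1606, Δλ = +0.8533, Δψ = -0.5388, q = Δφ/Δψ = 0.2980 → d_rh = R√(Δφ²+q²Δλ²) = 1913.7 km
Excess = (1913.7 − 1861.6) / 1861.6 = 52.1 / 1861.6 = 2.80% ≈ 2.8%

2.8%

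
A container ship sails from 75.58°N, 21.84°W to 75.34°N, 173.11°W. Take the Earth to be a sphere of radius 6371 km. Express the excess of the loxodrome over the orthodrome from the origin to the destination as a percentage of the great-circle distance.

34.9%

Great circle: σ = 0.4913 rad → d_gc = Rσ = 3130.3 km
Rhumb: Δφ = -0.0042, Δλ = -2.6402, Δψ = -0.0167, q = Δφ/Δψ = 0.2511 → d_rh = R√(Δφ²+q²Δλ²) = 4222.9 km
Excess = (4222.9 − 3130.3) / 3130.3 = 1092.6 / 3130.3 = 34.90% ≈ 34.9%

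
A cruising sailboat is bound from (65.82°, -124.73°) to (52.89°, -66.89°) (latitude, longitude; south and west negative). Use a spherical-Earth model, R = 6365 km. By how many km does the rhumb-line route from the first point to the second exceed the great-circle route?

Great circle: cos σ = sin φ₁ sin φ₂ + cos φ₁ cos φ₂ cos Δλ,  σ = 0.5374 rad → d_gc = 3420.4 km
Rhumb line: Δψ = -0.4492, q = Δφ/Δψ = 0.5024, d_rh = R√(Δφ²+q²Δλ²) = 3533.2 km
Excess = 3533.2 − 3420.4 = 112.8 ≈ 113 km

113 km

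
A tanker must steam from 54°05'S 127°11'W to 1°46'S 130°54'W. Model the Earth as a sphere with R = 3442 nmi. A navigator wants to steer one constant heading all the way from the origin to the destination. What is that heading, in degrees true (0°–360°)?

356.6°

Meridional parts: M(φ₁)=-1.1267, M(φ₂)=-0.0308 → ΔM = +1.0958;  Δλ = -0.0649 rad
tan C = Δλ / ΔM = -0.0592 → C = 356.61°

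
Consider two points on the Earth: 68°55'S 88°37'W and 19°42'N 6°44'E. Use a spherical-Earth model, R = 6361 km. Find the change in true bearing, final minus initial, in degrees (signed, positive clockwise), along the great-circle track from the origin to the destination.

-65.2°

At departure: θ₁ = atan2(sin Δλ cos φ₂, cos φ₁ sin φ₂ − sin φ₁ cos φ₂ cos Δλ) = 87.60°
At arrival: θ₂ = atan2(sin Δλ cos φ₁, −cos φ₂ sin φ₁ + sin φ₂ cos φ₁ cos Δλ) = 22.44°
Δθ = θ₂ − θ₁ = -65.2°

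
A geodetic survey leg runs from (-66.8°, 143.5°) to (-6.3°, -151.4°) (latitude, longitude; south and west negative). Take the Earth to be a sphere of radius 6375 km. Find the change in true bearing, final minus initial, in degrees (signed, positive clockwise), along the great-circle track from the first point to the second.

-47.5°

At departure: θ₁ = atan2(sin Δλ cos φ₂, cos φ₁ sin φ₂ − sin φ₁ cos φ₂ cos Δλ) = 69.26°
At arrival: θ₂ = atan2(sin Δλ cos φ₁, −cos φ₂ sin φ₁ + sin φ₂ cos φ₁ cos Δλ) = 21.76°
Δθ = θ₂ − θ₁ = -47.5°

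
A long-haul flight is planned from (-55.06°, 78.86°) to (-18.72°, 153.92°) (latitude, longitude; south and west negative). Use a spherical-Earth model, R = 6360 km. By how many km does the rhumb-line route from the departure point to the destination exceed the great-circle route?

Great circle: cos σ = sin φ₁ sin φ₂ + cos φ₁ cos φ₂ cos Δλ,  σ = 1.1561 rad → d_gc = 7352.6 km
Rhumb line: Δψ = +0.8234, q = Δφ/Δψ = 0.7703, d_rh = R√(Δφ²+q²Δλ²) = 7580.6 km
Excess = 7580.6 − 7352.6 = 228.0 ≈ 228 km

228 km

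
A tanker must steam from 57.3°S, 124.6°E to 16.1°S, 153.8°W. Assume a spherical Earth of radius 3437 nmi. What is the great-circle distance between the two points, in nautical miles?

4318 nmi

cos σ = sin φ₁ sin φ₂ + cos φ₁ cos φ₂ cos Δλ
      = sin(-57.30°)sin(-16.10°) + cos(-57.30°)cos(-16.10°)cos(81.60°) = 0.3092
σ = 71.990° → d = Rσ = 3437·1.25646 = 4318 nmi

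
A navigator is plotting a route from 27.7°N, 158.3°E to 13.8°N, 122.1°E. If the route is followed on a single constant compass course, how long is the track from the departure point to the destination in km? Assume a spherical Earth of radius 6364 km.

Rhumb course C = atan2(Δλ, Δψ) with Δψ = ln[tan(π/4+φ₂/2)/tan(π/4+φ₁/2)] = -0.2603, Δλ = -0.6318 → C = 247.61°
d = R·|Δφ| / |cos C| = 6364·0.24260 / 0.38087 = 4054 km

4054 km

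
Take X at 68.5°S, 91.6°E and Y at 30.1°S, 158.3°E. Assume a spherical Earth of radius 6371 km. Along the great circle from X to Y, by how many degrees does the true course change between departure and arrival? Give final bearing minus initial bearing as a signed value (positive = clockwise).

Initial bearing θ₁ = atan2(sin Δλ cos φ₂, cos φ₁ sin φ₂ − sin φ₁ cos φ₂ cos Δλ) = 80.39°
Final bearing θ₂ = (initial bearing from the destination back to the start) + 180° = 24.69°
Δθ = θ₂ − θ₁ = -55.7°

-55.7°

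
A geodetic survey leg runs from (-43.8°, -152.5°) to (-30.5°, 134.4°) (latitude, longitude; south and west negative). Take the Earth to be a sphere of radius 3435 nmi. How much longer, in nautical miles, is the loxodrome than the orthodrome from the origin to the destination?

98 nmi

Great circle: cos σ = sin φ₁ sin φ₂ + cos φ₁ cos φ₂ cos Δλ,  σ = 1.0097 rad → d_gc = 3468.5 nmi
Rhumb line: Δψ = +0.2926, q = Δφ/Δψ = 0.7932, d_rh = R√(Δφ²+q²Δλ²) = 3566.5 nmi
Excess = 3566.5 − 3468.5 = 98.0 ≈ 98 nmi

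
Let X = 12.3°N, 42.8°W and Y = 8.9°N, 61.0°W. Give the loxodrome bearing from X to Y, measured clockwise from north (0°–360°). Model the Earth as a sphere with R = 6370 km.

259.2°

Meridional parts: M(φ₁)=+0.2163, M(φ₂)=+0.1560 → ΔM = -0.0604;  Δλ = -0.3176 rad
tan C = Δλ / ΔM = +5.2608 → C = 259.24°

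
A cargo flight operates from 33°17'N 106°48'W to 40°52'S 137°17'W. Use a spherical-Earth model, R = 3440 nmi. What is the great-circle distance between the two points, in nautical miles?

4761 nmi

cos σ = sin φ₁ sin φ₂ + cos φ₁ cos φ₂ cos Δλ
      = sin(33.28°)sin(-40.87°) + cos(33.28°)cos(-40.87°)cos(-30.48°) = 0.1857
σ = 79.296° → d = Rσ = 3440·1.38397 = 4761 nmi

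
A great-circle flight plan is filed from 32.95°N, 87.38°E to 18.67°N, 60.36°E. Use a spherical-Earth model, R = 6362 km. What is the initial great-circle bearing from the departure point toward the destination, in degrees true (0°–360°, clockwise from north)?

N = sin Δλ·cos φ₂ = -0.4304;  D = cos φ₁ sin φ₂ − sin φ₁ cos φ₂ cos Δλ = -0.1904
initial course = atan2(N, D) = 246.13°

246.1°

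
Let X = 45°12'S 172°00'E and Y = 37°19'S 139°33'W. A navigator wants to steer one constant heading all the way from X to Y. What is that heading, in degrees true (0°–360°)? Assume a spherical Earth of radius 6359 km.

Δψ = ln[tan(π/4+φ₂/2)/tan(π/4+φ₁/2)] = +0.1834
Δλ = +0.8456 rad (taken the short way round)
course = atan2(Δλ, Δψ) = 77.76°

77.8°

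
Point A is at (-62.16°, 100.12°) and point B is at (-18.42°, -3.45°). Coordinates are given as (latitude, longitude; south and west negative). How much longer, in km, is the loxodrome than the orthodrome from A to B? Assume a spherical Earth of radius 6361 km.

Great circle: cos σ = sin φ₁ sin φ₂ + cos φ₁ cos φ₂ cos Δλ,  σ = 1.3944 rad → d_gc = 8870.0 km
Rhumb line: Δψ = +1.0678, q = Δφ/Δψ = 0.7150, d_rh = R√(Δφ²+q²Δλ²) = 9547.9 km
Excess = 9547.9 − 8870.0 = 677.9 ≈ 678 km

678 km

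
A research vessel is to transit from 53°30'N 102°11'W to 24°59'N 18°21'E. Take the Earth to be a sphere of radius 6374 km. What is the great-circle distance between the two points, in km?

Haversine: a = sin²(Δφ/2)+cos φ₁ cos φ₂ sin²(Δλ/2) = 0.46720;  σ = 2·atan2(√a,√(1−a))
σ = 86.239° → d = Rσ = 6374·1.50515 = 9594 km

9594 km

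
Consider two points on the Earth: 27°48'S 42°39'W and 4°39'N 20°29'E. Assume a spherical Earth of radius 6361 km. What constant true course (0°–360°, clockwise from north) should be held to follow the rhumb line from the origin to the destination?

62.0°

Δψ = ln[tan(π/4+φ₂/2)/tan(π/4+φ₁/2)] = +0.5867
Δλ = +1.1019 rad (taken the short way round)
course = atan2(Δλ, Δψ) = 61.97°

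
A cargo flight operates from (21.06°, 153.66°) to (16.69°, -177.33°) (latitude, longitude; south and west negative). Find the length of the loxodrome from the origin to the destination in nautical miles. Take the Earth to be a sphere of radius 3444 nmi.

1670 nmi

Δψ = ln[tan(π/4+φ₂/2)/tan(π/4+φ₁/2)] = -0.0806;  Δφ = -0.0763 rad,  Δλ = +0.5063 rad
q = Δφ/Δψ = 0.9459
d = R·√(Δφ² + q²Δλ²) = 3444·0.48499 = 1670 nmi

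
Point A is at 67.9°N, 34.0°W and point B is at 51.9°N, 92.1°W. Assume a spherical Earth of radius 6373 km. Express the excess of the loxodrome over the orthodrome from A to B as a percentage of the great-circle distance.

Great circle: σ = 0.5514 rad → d_gc = Rσ = 3514.1 km
Rhumb: Δφ = -0.2793, Δλ = -1.0140, Δψ = -0.5700, q = Δφ/Δψ = 0.4900 → d_rh = R√(Δφ²+q²Δλ²) = 3632.2 km
Excess = (3632.2 − 3514.1) / 3514.1 = 118.1 / 3514.1 = 3.36% ≈ 3.4%

3.4%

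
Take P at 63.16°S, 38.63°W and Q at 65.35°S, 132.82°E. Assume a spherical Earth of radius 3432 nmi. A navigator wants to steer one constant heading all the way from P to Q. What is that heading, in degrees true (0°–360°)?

91.7°

Meridional parts: M(φ₁)=-1.4330, M(φ₂)=-1.5210 → ΔM = -0.0880;  Δλ = +2.9924 rad
tan C = Δλ / ΔM = -33.9857 → C = 91.69°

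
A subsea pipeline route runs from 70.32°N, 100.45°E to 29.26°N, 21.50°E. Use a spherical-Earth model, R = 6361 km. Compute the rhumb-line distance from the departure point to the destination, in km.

Rhumb course C = atan2(Δλ, Δψ) with Δψ = ln[tan(π/4+φ₂/2)/tan(π/4+φ₁/2)] = -1.2174, Δλ = -1.3779 → C = 228.54°
d = R·|Δφ| / |cos C| = 6361·0.71663 / 0.66211 = 6885 km

6885 km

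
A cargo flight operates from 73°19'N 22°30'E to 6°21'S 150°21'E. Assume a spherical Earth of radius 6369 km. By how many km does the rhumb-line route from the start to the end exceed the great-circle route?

Great circle: cos σ = sin φ₁ sin φ₂ + cos φ₁ cos φ₂ cos Δλ,  σ = 1.8557 rad → d_gc = 11818.6 km
Rhumb line: Δψ = -2.0309, q = Δφ/Δψ = 0.6846, d_rh = R√(Δφ²+q²Δλ²) = 13156.6 km
Excess = 13156.6 − 11818.6 = 1338.0 ≈ 1338 km

1338 km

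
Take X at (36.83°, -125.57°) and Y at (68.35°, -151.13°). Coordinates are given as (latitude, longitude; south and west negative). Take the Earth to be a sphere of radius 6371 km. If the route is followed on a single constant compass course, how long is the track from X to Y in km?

3863 km

Rhumb course C = atan2(Δλ, Δψ) with Δψ = ln[tan(π/4+φ₂/2)/tan(π/4+φ₁/2)] = +0.9621, Δλ = -0.4461 → C = 335.12°
d = R·|Δφ| / |cos C| = 6371·0.55013 / 0.90722 = 3863 km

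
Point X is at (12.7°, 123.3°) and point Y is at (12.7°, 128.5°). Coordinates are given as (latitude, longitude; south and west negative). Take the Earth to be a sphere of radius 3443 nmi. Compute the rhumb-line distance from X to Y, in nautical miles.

Δψ = ln[tan(π/4+φ₂/2)/tan(π/4+φ₁/2)] = +0.0000;  Δφ = +0.0000 rad,  Δλ = +0.0908 rad
Δψ ≈ 0 so q = cos φ₁ = 0.9755
d = R·√(Δφ² + q²Δλ²) = 3443·0.08854 = 305 nmi

305 nmi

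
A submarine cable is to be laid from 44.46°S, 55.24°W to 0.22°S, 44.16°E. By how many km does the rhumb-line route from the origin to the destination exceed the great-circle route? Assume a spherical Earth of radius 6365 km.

297 km

Great circle: cos σ = sin φ₁ sin φ₂ + cos φ₁ cos φ₂ cos Δλ,  σ = 1.6849 rad → d_gc = 10724.6 km
Rhumb line: Δψ = +0.8643, q = Δφ/Δψ = 0.8934, d_rh = R√(Δφ²+q²Δλ²) = 11021.6 km
Excess = 11021.6 − 10724.6 = 297.0 ≈ 297 km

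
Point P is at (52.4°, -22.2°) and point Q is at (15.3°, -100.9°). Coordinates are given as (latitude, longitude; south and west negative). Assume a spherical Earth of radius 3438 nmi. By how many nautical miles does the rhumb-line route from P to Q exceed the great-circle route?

129 nmi

Great circle: cos σ = sin φ₁ sin φ₂ + cos φ₁ cos φ₂ cos Δλ,  σ = 1.2404 rad → d_gc = 4264.6 nmi
Rhumb line: Δψ = -0.8073, q = Δφ/Δψ = 0.8021, d_rh = R√(Δφ²+q²Δλ²) = 4393.5 nmi
Excess = 4393.5 − 4264.6 = 128.9 ≈ 129 nmi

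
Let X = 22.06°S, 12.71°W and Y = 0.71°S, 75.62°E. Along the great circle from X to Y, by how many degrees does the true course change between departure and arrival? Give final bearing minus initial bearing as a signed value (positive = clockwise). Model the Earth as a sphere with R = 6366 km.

Initial bearing θ₁ = atan2(sin Δλ cos φ₂, cos φ₁ sin φ₂ − sin φ₁ cos φ₂ cos Δλ) = 90.03°
Final bearing θ₂ = (initial bearing from the destination back to the start) + 180° = 67.95°
Δθ = θ₂ − θ₁ = -22.1°

-22.1°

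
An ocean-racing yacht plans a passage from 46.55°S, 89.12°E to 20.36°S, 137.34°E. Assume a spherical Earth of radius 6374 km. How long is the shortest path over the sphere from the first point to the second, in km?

cos σ = sin φ₁ sin φ₂ + cos φ₁ cos φ₂ cos Δλ
      = sin(-46.55°)sin(-20.36°) + cos(-46.55°)cos(-20.36°)cos(48.22°) = 0.6822
σ = 46.987° → d = Rσ = 6374·0.82008 = 5227 km

5227 km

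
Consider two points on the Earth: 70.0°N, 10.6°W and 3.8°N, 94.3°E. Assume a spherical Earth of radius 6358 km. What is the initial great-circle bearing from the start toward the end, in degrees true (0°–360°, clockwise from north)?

N = sin Δλ·cos φ₂ = +0.9643;  D = cos φ₁ sin φ₂ − sin φ₁ cos φ₂ cos Δλ = +0.2638
initial course = atan2(N, D) = 74.70°

74.7°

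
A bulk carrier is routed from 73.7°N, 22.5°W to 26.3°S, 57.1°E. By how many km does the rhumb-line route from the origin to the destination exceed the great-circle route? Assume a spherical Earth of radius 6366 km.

Great circle: cos σ = sin φ₁ sin φ₂ + cos φ₁ cos φ₂ cos Δλ,  σ = 1.9604 rad → d_gc = 12480.0 km
Rhumb line: Δψ = -2.4195, q = Δφ/Δψ = 0.7214, d_rh = R√(Δφ²+q²Δλ²) = 12812.2 km
Excess = 12812.2 − 12480.0 = 332.2 ≈ 332 km

332 km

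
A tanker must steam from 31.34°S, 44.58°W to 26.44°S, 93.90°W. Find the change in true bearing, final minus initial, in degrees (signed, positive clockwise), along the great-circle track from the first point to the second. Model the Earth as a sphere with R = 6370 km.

+25.0°

Initial bearing θ₁ = atan2(sin Δλ cos φ₂, cos φ₁ sin φ₂ − sin φ₁ cos φ₂ cos Δλ) = 263.55°
Final bearing θ₂ = (initial bearing from the destination back to the start) + 180° = 288.59°
Δθ = θ₂ − θ₁ = +25.0°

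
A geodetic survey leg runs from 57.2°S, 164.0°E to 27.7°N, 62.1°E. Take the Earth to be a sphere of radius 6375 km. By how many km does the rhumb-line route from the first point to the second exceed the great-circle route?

286 km

Great circle: cos σ = sin φ₁ sin φ₂ + cos φ₁ cos φ₂ cos Δλ,  σ = 2.0825 rad → d_gc = 13275.7 km
Rhumb line: Δψ = +1.7266, q = Δφ/Δψ = 0.8582, d_rh = R√(Δφ²+q²Δλ²) = 13561.5 km
Excess = 13561.5 − 13275.7 = 285.8 ≈ 286 km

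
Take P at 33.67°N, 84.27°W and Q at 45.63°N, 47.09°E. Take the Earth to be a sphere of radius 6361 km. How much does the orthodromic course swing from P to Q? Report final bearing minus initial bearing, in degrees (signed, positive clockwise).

Initial bearing θ₁ = atan2(sin Δλ cos φ₂, cos φ₁ sin φ₂ − sin φ₁ cos φ₂ cos Δλ) = 31.66°
Final bearing θ₂ = (initial bearing from the destination back to the start) + 180° = 141.34°
Δθ = θ₂ − θ₁ = +109.7°

+109.7°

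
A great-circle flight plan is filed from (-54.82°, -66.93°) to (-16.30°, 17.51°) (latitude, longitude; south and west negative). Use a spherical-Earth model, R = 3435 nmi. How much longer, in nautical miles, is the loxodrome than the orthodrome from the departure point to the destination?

Great circle: cos σ = sin φ₁ sin φ₂ + cos φ₁ cos φ₂ cos Δλ,  σ = 1.2839 rad → d_gc = 4410.2 nmi
Rhumb line: Δψ = +0.8604, q = Δφ/Δψ = 0.7814, d_rh = R√(Δφ²+q²Δλ²) = 4580.5 nmi
Excess = 4580.5 − 4410.2 = 170.3 ≈ 170 nmi

170 nmi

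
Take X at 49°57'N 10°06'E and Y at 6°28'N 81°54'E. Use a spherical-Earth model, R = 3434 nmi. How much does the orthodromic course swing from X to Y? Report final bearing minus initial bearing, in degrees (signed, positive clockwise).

+40.4°

At departure: θ₁ = atan2(sin Δλ cos φ₂, cos φ₁ sin φ₂ − sin φ₁ cos φ₂ cos Δλ) = 99.92°
At arrival: θ₂ = atan2(sin Δλ cos φ₁, −cos φ₂ sin φ₁ + sin φ₂ cos φ₁ cos Δλ) = 140.37°
Δθ = θ₂ − θ₁ = +40.4°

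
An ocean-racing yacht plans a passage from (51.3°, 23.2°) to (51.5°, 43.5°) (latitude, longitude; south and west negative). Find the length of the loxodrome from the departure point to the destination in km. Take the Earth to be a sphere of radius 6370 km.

1408 km

Δψ = ln[tan(π/4+φ₂/2)/tan(π/4+φ₁/2)] = +0.0056;  Δφ = +0.0035 rad,  Δλ = +0.3543 rad
q = Δφ/Δψ = 0.6239
d = R·√(Δφ² + q²Δλ²) = 6370·0.22107 = 1408 km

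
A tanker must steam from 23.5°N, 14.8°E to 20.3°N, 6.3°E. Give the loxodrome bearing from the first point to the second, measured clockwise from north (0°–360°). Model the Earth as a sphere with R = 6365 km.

247.9°

Δψ = ln[tan(π/4+φ₂/2)/tan(π/4+φ₁/2)] = -0.0602
Δλ = -0.1484 rad (taken the short way round)
course = atan2(Δλ, Δψ) = 247.91°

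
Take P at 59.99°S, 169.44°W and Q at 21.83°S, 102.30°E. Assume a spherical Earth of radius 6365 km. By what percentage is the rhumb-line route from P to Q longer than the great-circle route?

5.3%

Great circle: σ = 1.2280 rad → d_gc = Rσ = 7816.4 km
Rhumb: Δφ = +0.6660, Δλ = -1.5404, Δψ = +0.9260, q = Δφ/Δψ = 0.7192 → d_rh = R√(Δφ²+q²Δλ²) = 8227.9 km
Excess = (8227.9 − 7816.4) / 7816.4 = 411.5 / 7816.4 = 5.26% ≈ 5.3%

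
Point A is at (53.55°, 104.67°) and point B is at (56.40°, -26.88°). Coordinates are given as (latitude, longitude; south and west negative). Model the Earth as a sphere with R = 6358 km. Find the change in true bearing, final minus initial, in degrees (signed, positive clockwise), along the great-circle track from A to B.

At departure: θ₁ = atan2(sin Δλ cos φ₂, cos φ₁ sin φ₂ − sin φ₁ cos φ₂ cos Δλ) = 332.34°
At arrival: θ₂ = atan2(sin Δλ cos φ₁, −cos φ₂ sin φ₁ + sin φ₂ cos φ₁ cos Δλ) = 209.90°
Δθ = θ₂ − θ₁ = -122.4°

-122.4°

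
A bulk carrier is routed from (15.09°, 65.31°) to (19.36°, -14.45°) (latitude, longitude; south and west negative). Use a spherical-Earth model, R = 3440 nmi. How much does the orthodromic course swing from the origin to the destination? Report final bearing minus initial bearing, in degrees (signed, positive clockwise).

-27.8°

At departure: θ₁ = atan2(sin Δλ cos φ₂, cos φ₁ sin φ₂ − sin φ₁ cos φ₂ cos Δλ) = 286.58°
At arrival: θ₂ = atan2(sin Δλ cos φ₁, −cos φ₂ sin φ₁ + sin φ₂ cos φ₁ cos Δλ) = 258.77°
Δθ = θ₂ − θ₁ = -27.8°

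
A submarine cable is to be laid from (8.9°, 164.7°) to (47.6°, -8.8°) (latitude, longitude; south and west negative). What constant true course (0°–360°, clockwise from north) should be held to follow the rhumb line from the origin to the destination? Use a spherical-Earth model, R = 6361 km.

Meridional parts: M(φ₁)=+0.1560, M(φ₂)=+0.9471 → ΔM = +0.7911;  Δλ = -3.0281 rad
tan C = Δλ / ΔM = -3.8277 → C = 284.64°

284.6°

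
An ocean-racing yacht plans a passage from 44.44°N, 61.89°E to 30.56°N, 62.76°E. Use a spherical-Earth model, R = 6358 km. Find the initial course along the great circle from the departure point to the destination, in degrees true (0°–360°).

176.9°

θ = atan2( sin Δλ·cos φ₂ ,  cos φ₁ sin φ₂ − sin φ₁ cos φ₂ cos Δλ )
  = atan2(+0.0131, -0.2398) = 176.88°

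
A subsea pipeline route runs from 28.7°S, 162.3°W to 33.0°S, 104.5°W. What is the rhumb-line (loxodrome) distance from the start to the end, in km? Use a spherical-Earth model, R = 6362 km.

Rhumb course C = atan2(Δλ, Δψ) with Δψ = ln[tan(π/4+φ₂/2)/tan(π/4+φ₁/2)] = -0.0875, Δλ = +1.0088 → C = 94.95°
d = R·|Δφ| / |cos C| = 6362·0.07505 / 0.08637 = 5528 km

5528 km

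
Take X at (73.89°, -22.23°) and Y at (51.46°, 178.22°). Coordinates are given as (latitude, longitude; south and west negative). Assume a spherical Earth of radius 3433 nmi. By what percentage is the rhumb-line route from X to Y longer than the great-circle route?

34.8%

Great circle: σ = 0.9404 rad → d_gc = Rσ = 3228.4 nmi
Rhumb: Δφ = -0.3915, Δλ = -2.7847, Δψ = -0.9044, q = Δφ/Δψ = 0.4329 → d_rh = R√(Δφ²+q²Δλ²) = 4350.9 nmi
Excess = (4350.9 − 3228.4) / 3228.4 = 1122.5 / 3228.4 = 34.77% ≈ 34.8%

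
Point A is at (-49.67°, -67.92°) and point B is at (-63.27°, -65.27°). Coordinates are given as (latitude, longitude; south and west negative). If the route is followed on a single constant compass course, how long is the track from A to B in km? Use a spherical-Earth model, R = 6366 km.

1520 km

Δψ = ln[tan(π/4+φ₂/2)/tan(π/4+φ₁/2)] = -0.4355;  Δφ = -0.2374 rad,  Δλ = +0.0463 rad
q = Δφ/Δψ = 0.5451
d = R·√(Δφ² + q²Δλ²) = 6366·0.23870 = 1520 km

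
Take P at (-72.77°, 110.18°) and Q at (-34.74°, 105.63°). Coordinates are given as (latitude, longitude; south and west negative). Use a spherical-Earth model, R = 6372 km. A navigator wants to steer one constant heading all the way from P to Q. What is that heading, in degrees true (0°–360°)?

Δψ = ln[tan(π/4+φ₂/2)/tan(π/4+φ₁/2)] = +1.2398
Δλ = -0.0794 rad (taken the short way round)
course = atan2(Δλ, Δψ) = 356.34°

356.3°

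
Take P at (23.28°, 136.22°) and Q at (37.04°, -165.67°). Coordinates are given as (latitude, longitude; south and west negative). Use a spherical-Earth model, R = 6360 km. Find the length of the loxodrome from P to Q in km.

5761 km

Rhumb course C = atan2(Δλ, Δψ) with Δψ = ln[tan(π/4+φ₂/2)/tan(π/4+φ₁/2)] = +0.2789, Δλ = +1.0142 → C = 74.62°
d = R·|Δφ| / |cos C| = 6360·0.24016 / 0.26514 = 5761 km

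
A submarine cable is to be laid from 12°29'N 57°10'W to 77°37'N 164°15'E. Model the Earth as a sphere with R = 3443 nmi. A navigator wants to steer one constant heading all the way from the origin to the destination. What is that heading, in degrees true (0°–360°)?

309.6°

Meridional parts: M(φ₁)=+0.2196, M(φ₂)=+2.2211 → ΔM = +2.0015;  Δλ = -2.4187 rad
tan C = Δλ / ΔM = -1.2085 → C = 309.61°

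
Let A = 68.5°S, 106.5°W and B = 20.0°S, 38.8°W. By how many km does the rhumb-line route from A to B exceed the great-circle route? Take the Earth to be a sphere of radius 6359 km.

233 km

Great circle: cos σ = sin φ₁ sin φ₂ + cos φ₁ cos φ₂ cos Δλ,  σ = 1.1053 rad → d_gc = 7028.3 km
Rhumb line: Δψ = +1.3051, q = Δφ/Δψ = 0.6486, d_rh = R√(Δφ²+q²Δλ²) = 7261.1 km
Excess = 7261.1 − 7028.3 = 232.8 ≈ 233 km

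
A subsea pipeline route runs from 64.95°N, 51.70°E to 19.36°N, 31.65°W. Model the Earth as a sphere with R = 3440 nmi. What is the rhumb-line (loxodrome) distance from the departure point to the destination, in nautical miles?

Δψ = ln[tan(π/4+φ₂/2)/tan(π/4+φ₁/2)] = -1.1599;  Δφ = -0.7957 rad,  Δλ = -1.4547 rad
q = Δφ/Δψ = 0.6860
d = R·√(Δφ² + q²Δλ²) = 3440·1.27635 = 4391 nmi

4391 nmi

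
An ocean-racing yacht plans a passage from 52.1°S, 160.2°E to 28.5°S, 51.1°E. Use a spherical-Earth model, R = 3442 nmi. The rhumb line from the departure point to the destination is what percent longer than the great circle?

Great circle: σ = 1.3696 rad → d_gc = Rσ = 4714.1 nmi
Rhumb: Δφ = +0.4119, Δλ = -1.9042, Δψ = +0.5497, q = Δφ/Δψ = 0.7493 → d_rh = R√(Δφ²+q²Δλ²) = 5111.6 nmi
Excess = (5111.6 − 4714.1) / 4714.1 = 397.5 / 4714.1 = 8.43% ≈ 8.4%

8.4%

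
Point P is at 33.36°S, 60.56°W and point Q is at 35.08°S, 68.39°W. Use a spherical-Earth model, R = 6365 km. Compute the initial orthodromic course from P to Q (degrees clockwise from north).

θ = atan2( sin Δλ·cos φ₂ ,  cos φ₁ sin φ₂ − sin φ₁ cos φ₂ cos Δλ )
  = atan2(-0.1115, -0.0342) = 252.94°

252.9°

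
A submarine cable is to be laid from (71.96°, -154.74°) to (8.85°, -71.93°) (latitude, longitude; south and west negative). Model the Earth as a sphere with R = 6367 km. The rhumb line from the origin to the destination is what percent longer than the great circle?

4.8%

Great circle: σ = 1.3851 rad → d_gc = Rσ = 8819.2 km
Rhumb: Δφ = -1.1015, Δλ = +1.4453, Δψ = -1.6854, q = Δφ/Δψ = 0.6535 → d_rh = R√(Δφ²+q²Δλ²) = 9238.7 km
Excess = (9238.7 − 8819.2) / 8819.2 = 419.5 / 8819.2 = 4.76% ≈ 4.8%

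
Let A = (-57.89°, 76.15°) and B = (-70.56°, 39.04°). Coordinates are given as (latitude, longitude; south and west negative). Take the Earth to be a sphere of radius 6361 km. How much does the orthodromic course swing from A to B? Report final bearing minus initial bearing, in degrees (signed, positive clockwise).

+33.8°

Initial bearing θ₁ = atan2(sin Δλ cos φ₂, cos φ₁ sin φ₂ − sin φ₁ cos φ₂ cos Δλ) = 216.00°
Final bearing θ₂ = (initial bearing from the destination back to the start) + 180° = 249.83°
Δθ = θ₂ − θ₁ = +33.8°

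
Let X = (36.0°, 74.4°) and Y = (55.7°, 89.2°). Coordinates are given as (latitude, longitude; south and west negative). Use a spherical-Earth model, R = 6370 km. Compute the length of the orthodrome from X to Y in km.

2460 km

Haversine: a = sin²(Δφ/2)+cos φ₁ cos φ₂ sin²(Δλ/2) = 0.03683;  σ = 2·atan2(√a,√(1−a))
σ = 22.128° → d = Rσ = 6370·0.38620 = 2460 km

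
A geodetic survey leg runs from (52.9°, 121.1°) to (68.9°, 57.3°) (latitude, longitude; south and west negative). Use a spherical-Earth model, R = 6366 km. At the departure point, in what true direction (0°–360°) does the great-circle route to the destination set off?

θ = atan2( sin Δλ·cos φ₂ ,  cos φ₁ sin φ₂ − sin φ₁ cos φ₂ cos Δλ )
  = atan2(-0.3230, +0.4360) = 323.47°

323.5°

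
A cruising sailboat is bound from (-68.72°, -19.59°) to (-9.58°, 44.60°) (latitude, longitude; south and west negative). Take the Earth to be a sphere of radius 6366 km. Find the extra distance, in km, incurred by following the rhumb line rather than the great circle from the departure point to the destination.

206 km

Great circle: cos σ = sin φ₁ sin φ₂ + cos φ₁ cos φ₂ cos Δλ,  σ = 1.2547 rad → d_gc = 7987.2 km
Rhumb line: Δψ = +1.5040, q = Δφ/Δψ = 0.6863, d_rh = R√(Δφ²+q²Δλ²) = 8193.5 km
Excess = 8193.5 − 7987.2 = 206.3 ≈ 206 km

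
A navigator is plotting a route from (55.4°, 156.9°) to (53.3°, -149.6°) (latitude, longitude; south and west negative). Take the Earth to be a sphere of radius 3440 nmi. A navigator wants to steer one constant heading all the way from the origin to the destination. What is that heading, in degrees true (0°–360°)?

Δψ = ln[tan(π/4+φ₂/2)/tan(π/4+φ₁/2)] = -0.0629
Δλ = +0.9338 rad (taken the short way round)
course = atan2(Δλ, Δψ) = 93.85°

93.9°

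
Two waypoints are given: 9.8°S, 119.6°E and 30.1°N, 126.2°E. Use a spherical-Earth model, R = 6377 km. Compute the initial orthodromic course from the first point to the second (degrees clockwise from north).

θ = atan2( sin Δλ·cos φ₂ ,  cos φ₁ sin φ₂ − sin φ₁ cos φ₂ cos Δλ )
  = atan2(+0.0994, +0.6405) = 8.83°

8.8°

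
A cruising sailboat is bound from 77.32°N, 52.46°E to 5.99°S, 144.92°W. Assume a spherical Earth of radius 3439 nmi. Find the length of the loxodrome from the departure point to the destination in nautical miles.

7938 nmi

Rhumb course C = atan2(Δλ, Δψ) with Δψ = ln[tan(π/4+φ₂/2)/tan(π/4+φ₁/2)] = -2.3020, Δλ = +2.8383 → C = 129.04°
d = R·|Δφ| / |cos C| = 3439·1.45403 / 0.62992 = 7938 nmi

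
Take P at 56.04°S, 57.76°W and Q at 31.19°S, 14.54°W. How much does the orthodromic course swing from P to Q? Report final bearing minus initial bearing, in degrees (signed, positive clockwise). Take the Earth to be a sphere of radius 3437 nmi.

At departure: θ₁ = atan2(sin Δλ cos φ₂, cos φ₁ sin φ₂ − sin φ₁ cos φ₂ cos Δλ) = 68.75°
At arrival: θ₂ = atan2(sin Δλ cos φ₁, −cos φ₂ sin φ₁ + sin φ₂ cos φ₁ cos Δλ) = 37.49°
Δθ = θ₂ − θ₁ = -31.3°

-31.3°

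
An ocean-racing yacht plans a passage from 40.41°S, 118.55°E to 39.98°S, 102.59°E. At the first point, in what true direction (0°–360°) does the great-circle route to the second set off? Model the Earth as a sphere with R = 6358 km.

266.8°

N = sin Δλ·cos φ₂ = -0.2107;  D = cos φ₁ sin φ₂ − sin φ₁ cos φ₂ cos Δλ = -0.0116
initial course = atan2(N, D) = 266.84°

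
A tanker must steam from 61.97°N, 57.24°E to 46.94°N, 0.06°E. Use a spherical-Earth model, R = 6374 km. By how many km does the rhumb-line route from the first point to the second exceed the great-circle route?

113 km

Great circle: cos σ = sin φ₁ sin φ₂ + cos φ₁ cos φ₂ cos Δλ,  σ = 0.6114 rad → d_gc = 3897.1 km
Rhumb line: Δψ = -0.4578, q = Δφ/Δψ = 0.5730, d_rh = R√(Δφ²+q²Δλ²) = 4010.4 km
Excess = 4010.4 − 3897.1 = 113.3 ≈ 113 km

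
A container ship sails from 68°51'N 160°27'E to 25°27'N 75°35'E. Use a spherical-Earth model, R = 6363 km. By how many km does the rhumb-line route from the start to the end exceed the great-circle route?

Great circle: cos σ = sin φ₁ sin φ₂ + cos φ₁ cos φ₂ cos Δλ,  σ = 1.1264 rad → d_gc = 7167.2 km
Rhumb line: Δψ = -1.2187, q = Δφ/Δψ = 0.6215, d_rh = R√(Δφ²+q²Δλ²) = 7585.8 km
Excess = 7585.8 − 7167.2 = 418.6 ≈ 419 km

419 km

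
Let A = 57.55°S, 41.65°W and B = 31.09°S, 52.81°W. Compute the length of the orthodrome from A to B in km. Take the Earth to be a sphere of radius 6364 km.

Haversine: a = sin²(Δφ/2)+cos φ₁ cos φ₂ sin²(Δλ/2) = 0.05672;  σ = 2·atan2(√a,√(1−a))
σ = 27.556° → d = Rσ = 6364·0.48095 = 3061 km

3061 km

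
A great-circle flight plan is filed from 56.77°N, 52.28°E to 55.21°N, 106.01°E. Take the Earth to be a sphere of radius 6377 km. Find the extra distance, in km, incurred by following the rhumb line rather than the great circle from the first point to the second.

86 km

Great circle: cos σ = sin φ₁ sin φ₂ + cos φ₁ cos φ₂ cos Δλ,  σ = 0.5117 rad → d_gc = 3262.9 km
Rhumb line: Δψ = -0.0487, q = Δφ/Δψ = 0.5592, d_rh = R√(Δφ²+q²Δλ²) = 3348.9 km
Excess = 3348.9 − 3262.9 = 86.0 ≈ 86 km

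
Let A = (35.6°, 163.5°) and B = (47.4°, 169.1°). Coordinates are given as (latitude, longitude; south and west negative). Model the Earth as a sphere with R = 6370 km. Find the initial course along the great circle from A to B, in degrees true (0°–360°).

N = sin Δλ·cos φ₂ = +0.0661;  D = cos φ₁ sin φ₂ − sin φ₁ cos φ₂ cos Δλ = +0.2064
initial course = atan2(N, D) = 17.75°

17.7°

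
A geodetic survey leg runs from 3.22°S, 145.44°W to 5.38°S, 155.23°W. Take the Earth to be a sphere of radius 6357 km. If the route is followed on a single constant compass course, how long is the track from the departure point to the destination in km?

Rhumb course C = atan2(Δλ, Δψ) with Δψ = ln[tan(π/4+φ₂/2)/tan(π/4+φ₁/2)] = -0.0378, Δλ = -0.1709 → C = 257.52°
d = R·|Δφ| / |cos C| = 6357·0.03770 / 0.21604 = 1109 km

1109 km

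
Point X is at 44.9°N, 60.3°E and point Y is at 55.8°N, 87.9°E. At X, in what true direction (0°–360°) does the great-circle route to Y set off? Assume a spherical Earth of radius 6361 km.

N = sin Δλ·cos φ₂ = +0.2604;  D = cos φ₁ sin φ₂ − sin φ₁ cos φ₂ cos Δλ = +0.2342
initial course = atan2(N, D) = 48.03°

48.0°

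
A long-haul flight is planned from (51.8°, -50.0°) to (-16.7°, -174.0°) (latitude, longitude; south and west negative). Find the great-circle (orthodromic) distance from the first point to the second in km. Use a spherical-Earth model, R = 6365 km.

13759 km

cos σ = sin φ₁ sin φ₂ + cos φ₁ cos φ₂ cos Δλ
      = sin(51.80°)sin(-16.70°) + cos(51.80°)cos(-16.70°)cos(-124.00°) = -0.5570
σ = 123.852° → d = Rσ = 6365·2.16162 = 13759 km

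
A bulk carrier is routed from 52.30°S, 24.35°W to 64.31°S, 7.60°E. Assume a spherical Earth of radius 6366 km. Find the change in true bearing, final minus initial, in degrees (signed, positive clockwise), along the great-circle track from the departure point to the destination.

-27.5°

Initial bearing θ₁ = atan2(sin Δλ cos φ₂, cos φ₁ sin φ₂ − sin φ₁ cos φ₂ cos Δλ) = 138.58°
Final bearing θ₂ = (initial bearing from the destination back to the start) + 180° = 111.06°
Δθ = θ₂ − θ₁ = -27.5°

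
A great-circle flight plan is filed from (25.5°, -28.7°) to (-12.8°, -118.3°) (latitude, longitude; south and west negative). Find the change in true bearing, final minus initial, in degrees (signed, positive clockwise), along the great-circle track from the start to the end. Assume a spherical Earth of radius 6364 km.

-13.3°

Initial bearing θ₁ = atan2(sin Δλ cos φ₂, cos φ₁ sin φ₂ − sin φ₁ cos φ₂ cos Δλ) = 258.25°
Final bearing θ₂ = (initial bearing from the destination back to the start) + 180° = 244.98°
Δθ = θ₂ − θ₁ = -13.3°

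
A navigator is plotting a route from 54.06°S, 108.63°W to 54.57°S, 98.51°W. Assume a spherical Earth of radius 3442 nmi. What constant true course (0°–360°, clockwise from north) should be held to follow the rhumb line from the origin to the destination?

Meridional parts: M(φ₁)=-1.1260, M(φ₂)=-1.1412 → ΔM = -0.0153;  Δλ = +0.1766 rad
tan C = Δλ / ΔM = -11.5749 → C = 94.94°

94.9°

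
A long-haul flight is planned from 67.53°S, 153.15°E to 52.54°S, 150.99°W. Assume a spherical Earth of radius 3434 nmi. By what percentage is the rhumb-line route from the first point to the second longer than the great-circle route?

Great circle: σ = 0.5277 rad → d_gc = Rσ = 1812.1 nmi
Rhumb: Δφ = +0.2616, Δλ = +0.9749, Δψ = +0.5347, q = Δφ/Δψ = 0.4893 → d_rh = R√(Δφ²+q²Δλ²) = 1868.3 nmi
Excess = (1868.3 − 1812.1) / 1812.1 = 56.2 / 1812.1 = 3.10% ≈ 3.1%

3.1%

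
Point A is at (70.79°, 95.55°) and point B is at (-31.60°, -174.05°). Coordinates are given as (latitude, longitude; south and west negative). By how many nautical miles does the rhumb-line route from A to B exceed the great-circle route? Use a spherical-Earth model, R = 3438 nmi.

204 nmi

Great circle: cos σ = sin φ₁ sin φ₂ + cos φ₁ cos φ₂ cos Δλ,  σ = 2.0907 rad → d_gc = 7187.7 nmi
Rhumb line: Δψ = -2.3583, q = Δφ/Δψ = 0.7578, d_rh = R√(Δφ²+q²Δλ²) = 7392.0 nmi
Excess = 7392.0 − 7187.7 = 204.3 ≈ 204 nmi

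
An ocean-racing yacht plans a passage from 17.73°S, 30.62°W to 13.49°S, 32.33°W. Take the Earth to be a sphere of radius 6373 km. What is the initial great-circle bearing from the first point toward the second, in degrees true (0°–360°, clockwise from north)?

338.5°

θ = atan2( sin Δλ·cos φ₂ ,  cos φ₁ sin φ₂ − sin φ₁ cos φ₂ cos Δλ )
  = atan2(-0.0290, +0.0738) = 338.54°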